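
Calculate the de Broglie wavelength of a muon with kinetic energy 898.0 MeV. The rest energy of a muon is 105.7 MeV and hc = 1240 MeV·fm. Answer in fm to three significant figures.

λ = 1.24 fm

Total energy E = KE + m₀c² = 898.0 + 105.7 = 1003.7 MeV.
(pc)² = E² − (m₀c²)² = (1003.7)² − (105.7)² = 9.962 × 10⁵ MeV², so pc = 998.1 MeV.
λ = hc/(pc) = 1240 MeV·fm / 998.1 MeV = 1.24 fm.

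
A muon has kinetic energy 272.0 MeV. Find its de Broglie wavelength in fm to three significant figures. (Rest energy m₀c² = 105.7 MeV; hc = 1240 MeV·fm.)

λ = 3.42 fm

Total energy E = KE + m₀c² = 272.0 + 105.7 = 377.7 MeV.
(pc)² = E² − (m₀c²)² = (377.7)² − (105.7)² = 1.315 × 10⁵ MeV², so pc = 362.6 MeV.
λ = hc/(pc) = 1240 MeV·fm / 362.6 MeV = 3.42 fm.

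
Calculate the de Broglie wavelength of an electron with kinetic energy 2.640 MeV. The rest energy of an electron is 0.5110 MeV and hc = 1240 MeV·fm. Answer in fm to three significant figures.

λ = 399 fm

Total energy E = KE + m₀c² = 2.640 + 0.5110 = 3.1510 MeV.
(pc)² = E² − (m₀c²)² = (3.1510)² − (0.5110)² = 9.668 MeV², so pc = 3.109 MeV.
λ = hc/(pc) = 1240 MeV·fm / 3.109 MeV = 399 fm.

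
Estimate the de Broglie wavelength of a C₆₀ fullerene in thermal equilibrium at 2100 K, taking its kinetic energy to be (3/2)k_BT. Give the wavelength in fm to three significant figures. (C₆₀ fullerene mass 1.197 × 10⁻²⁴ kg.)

λ = 2050 fm

KE = (3/2)k_BT = 1.5 × 1.381 × 10⁻²³ × 2100 = 4.350 × 10⁻²⁰ J.
p = √(2mKE) = √(2 × 1.197 × 10⁻²⁴ × 4.350 × 10⁻²⁰) = 3.227 × 10⁻²² kg·m/s.
λ = h/p = 2.05 × 10⁻¹² m = 2050 fm.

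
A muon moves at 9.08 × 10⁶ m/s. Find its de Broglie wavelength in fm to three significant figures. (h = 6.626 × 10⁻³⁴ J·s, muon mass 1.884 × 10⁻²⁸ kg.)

p = mv = 1.884 × 10⁻²⁸ × 9.08 × 10⁶ = 1.711 × 10⁻²¹ kg·m/s.
λ = h/p = 6.626 × 10⁻³⁴ / 1.711 × 10⁻²¹ = 3.87 × 10⁻¹³ m = 387 fm.

λ = 387 fm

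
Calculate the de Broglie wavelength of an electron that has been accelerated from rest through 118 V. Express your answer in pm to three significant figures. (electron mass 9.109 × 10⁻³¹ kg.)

KE = eV = 1.602 × 10⁻¹⁹ × 118.0 = 1.890 × 10⁻¹⁷ J.
p = √(2mKE) = √(2 × 9.109 × 10⁻³¹ × 1.890 × 10⁻¹⁷) = 5.868 × 10⁻²⁴ kg·m/s.
λ = h/p = 6.626 × 10⁻³⁴ / 5.868 × 10⁻²⁴ = 1.13 × 10⁻¹⁰ m = 113 pm.

λ = 113 pm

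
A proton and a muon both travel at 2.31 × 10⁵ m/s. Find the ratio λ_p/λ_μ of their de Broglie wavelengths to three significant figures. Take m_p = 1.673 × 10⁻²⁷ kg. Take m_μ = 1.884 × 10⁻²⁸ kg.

λ_p/λ_μ = 0.113

At fixed v, p = mv so λ = h/(mv) ∝ 1/m.
λ_p/λ_μ = m_μ/m_p = 1.884 × 10⁻²⁸/1.673 × 10⁻²⁷ = 0.113.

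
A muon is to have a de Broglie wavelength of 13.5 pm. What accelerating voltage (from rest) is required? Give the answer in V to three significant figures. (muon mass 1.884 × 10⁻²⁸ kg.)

V = 39.9 V

p = h/λ = 6.626 × 10⁻³⁴ / 1.350 × 10⁻¹¹ = 4.908 × 10⁻²³ kg·m/s.
KE = p²/(2m) = 6.393 × 10⁻¹⁸ J.
V = KE/e = 6.393 × 10⁻¹⁸ / (1.602 × 10⁻¹⁹) = 39.9 V.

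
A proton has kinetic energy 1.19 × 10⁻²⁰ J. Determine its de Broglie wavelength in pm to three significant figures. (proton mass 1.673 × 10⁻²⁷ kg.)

λ = 105 pm

p = √(2mKE) = √(2 × 1.673 × 10⁻²⁷ × 1.190 × 10⁻²⁰) = 6.310 × 10⁻²⁴ kg·m/s.
λ = h/p = 6.626 × 10⁻³⁴ / 6.310 × 10⁻²⁴ = 1.05 × 10⁻¹⁰ m = 105 pm.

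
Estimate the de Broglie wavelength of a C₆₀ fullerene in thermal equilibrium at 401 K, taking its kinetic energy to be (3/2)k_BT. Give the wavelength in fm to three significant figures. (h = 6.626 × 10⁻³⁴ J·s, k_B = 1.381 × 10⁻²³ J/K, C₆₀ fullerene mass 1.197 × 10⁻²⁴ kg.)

KE = (3/2)k_BT = 1.5 × 1.381 × 10⁻²³ × 401 = 8.307 × 10⁻²¹ J.
p = √(2mKE) = √(2 × 1.197 × 10⁻²⁴ × 8.307 × 10⁻²¹) = 1.410 × 10⁻²² kg·m/s.
λ = h/p = 4.70 × 10⁻¹² m = 4700 fm.

λ = 4700 fm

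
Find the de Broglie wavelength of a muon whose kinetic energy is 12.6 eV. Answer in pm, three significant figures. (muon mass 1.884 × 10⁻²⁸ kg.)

λ = 24.0 pm

KE = 12.6 eV = 2.019 × 10⁻¹⁸ J.
p = √(2mKE) = √(2 × 1.884 × 10⁻²⁸ × 2.019 × 10⁻¹⁸) = 2.758 × 10⁻²³ kg·m/s.
λ = h/p = 6.626 × 10⁻³⁴ / 2.758 × 10⁻²³ = 2.40 × 10⁻¹¹ m = 24.0 pm.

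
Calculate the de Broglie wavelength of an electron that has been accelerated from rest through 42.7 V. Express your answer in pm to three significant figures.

λ = 188 pm

KE = eV = 1.602 × 10⁻¹⁹ × 42.70 = 6.841 × 10⁻¹⁸ J.
p = √(2mKE) = √(2 × 9.109 × 10⁻³¹ × 6.841 × 10⁻¹⁸) = 3.530 × 10⁻²⁴ kg·m/s.
λ = h/p = 6.626 × 10⁻³⁴ / 3.530 × 10⁻²⁴ = 1.88 × 10⁻¹⁰ m = 188 pm.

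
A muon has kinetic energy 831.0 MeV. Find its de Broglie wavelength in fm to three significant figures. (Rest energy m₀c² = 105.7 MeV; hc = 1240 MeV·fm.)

λ = 1.33 fm

Total energy E = KE + m₀c² = 831.0 + 105.7 = 936.7 MeV.
(pc)² = E² − (m₀c²)² = (936.7)² − (105.7)² = 8.662 × 10⁵ MeV², so pc = 930.7 MeV.
λ = hc/(pc) = 1240 MeV·fm / 930.7 MeV = 1.33 fm.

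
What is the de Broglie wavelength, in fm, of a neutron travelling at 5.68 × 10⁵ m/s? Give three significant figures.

p = mv = 1.675 × 10⁻²⁷ × 5.68 × 10⁵ = 9.514 × 10⁻²² kg·m/s.
λ = h/p = 6.626 × 10⁻³⁴ / 9.514 × 10⁻²² = 6.96 × 10⁻¹³ m = 696 fm.

λ = 696 fm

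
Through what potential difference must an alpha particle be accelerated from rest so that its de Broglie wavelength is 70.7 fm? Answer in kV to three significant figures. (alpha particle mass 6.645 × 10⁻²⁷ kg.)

V = 20.6 kV

p = h/λ = 6.626 × 10⁻³⁴ / 7.070 × 10⁻¹⁴ = 9.372 × 10⁻²¹ kg·m/s.
KE = p²/(2m) = 6.609 × 10⁻¹⁵ J.
V = KE/2e = 6.609 × 10⁻¹⁵ / (2 × 1.602 × 10⁻¹⁹) = 20.6 kV.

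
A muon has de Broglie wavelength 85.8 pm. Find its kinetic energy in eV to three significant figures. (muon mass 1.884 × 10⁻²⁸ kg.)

p = h/λ = 6.626 × 10⁻³⁴ / 8.580 × 10⁻¹¹ = 7.723 × 10⁻²⁴ kg·m/s.
KE = p²/(2m) = (7.723 × 10⁻²⁴)² / (2 × 1.884 × 10⁻²⁸) = 1.583 × 10⁻¹⁹ J = 0.988 eV.

KE = 0.988 eV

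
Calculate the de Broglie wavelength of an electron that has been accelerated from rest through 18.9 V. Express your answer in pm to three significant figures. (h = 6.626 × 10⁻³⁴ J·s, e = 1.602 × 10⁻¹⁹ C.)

λ = 282 pm

KE = eV = 1.602 × 10⁻¹⁹ × 18.90 = 3.028 × 10⁻¹⁸ J.
p = √(2mKE) = √(2 × 9.109 × 10⁻³¹ × 3.028 × 10⁻¹⁸) = 2.349 × 10⁻²⁴ kg·m/s.
λ = h/p = 6.626 × 10⁻³⁴ / 2.349 × 10⁻²⁴ = 2.82 × 10⁻¹⁰ m = 282 pm.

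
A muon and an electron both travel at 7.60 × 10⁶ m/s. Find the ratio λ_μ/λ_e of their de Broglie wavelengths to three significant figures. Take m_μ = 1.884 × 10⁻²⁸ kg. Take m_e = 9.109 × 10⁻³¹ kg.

At fixed v, p = mv so λ = h/(mv) ∝ 1/m.
λ_μ/λ_e = m_e/m_μ = 9.109 × 10⁻³¹/1.884 × 10⁻²⁸ = 4.83 × 10⁻³.

λ_μ/λ_e = 4.83 × 10⁻³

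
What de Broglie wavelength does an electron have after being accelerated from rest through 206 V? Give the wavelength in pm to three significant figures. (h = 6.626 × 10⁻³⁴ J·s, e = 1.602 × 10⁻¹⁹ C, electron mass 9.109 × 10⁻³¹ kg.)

KE = eV = 1.602 × 10⁻¹⁹ × 206.0 = 3.300 × 10⁻¹⁷ J.
p = √(2mKE) = √(2 × 9.109 × 10⁻³¹ × 3.300 × 10⁻¹⁷) = 7.754 × 10⁻²⁴ kg·m/s.
λ = h/p = 6.626 × 10⁻³⁴ / 7.754 × 10⁻²⁴ = 8.55 × 10⁻¹¹ m = 85.5 pm.

λ = 85.5 pm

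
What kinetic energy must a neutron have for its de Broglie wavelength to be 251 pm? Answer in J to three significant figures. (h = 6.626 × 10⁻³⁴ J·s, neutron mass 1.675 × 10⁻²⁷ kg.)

p = h/λ = 6.626 × 10⁻³⁴ / 2.510 × 10⁻¹⁰ = 2.640 × 10⁻²⁴ kg·m/s.
KE = p²/(2m) = (2.640 × 10⁻²⁴)² / (2 × 1.675 × 10⁻²⁷) = 2.080 × 10⁻²¹ J = 2.08 × 10⁻²¹ J.

KE = 2.08 × 10⁻²¹ J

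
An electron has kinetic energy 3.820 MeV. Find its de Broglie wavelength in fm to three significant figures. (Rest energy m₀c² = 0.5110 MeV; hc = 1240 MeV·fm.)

λ = 288 fm

Total energy E = KE + m₀c² = 3.820 + 0.5110 = 4.3310 MeV.
(pc)² = E² − (m₀c²)² = (4.3310)² − (0.5110)² = 18.50 MeV², so pc = 4.301 MeV.
λ = hc/(pc) = 1240 MeV·fm / 4.301 MeV = 288 fm.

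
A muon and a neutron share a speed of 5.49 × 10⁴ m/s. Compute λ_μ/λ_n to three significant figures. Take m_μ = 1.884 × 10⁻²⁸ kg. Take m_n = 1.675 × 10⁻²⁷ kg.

λ_μ/λ_n = 8.89

At fixed v, p = mv so λ = h/(mv) ∝ 1/m.
λ_μ/λ_n = m_n/m_μ = 1.675 × 10⁻²⁷/1.884 × 10⁻²⁸ = 8.89.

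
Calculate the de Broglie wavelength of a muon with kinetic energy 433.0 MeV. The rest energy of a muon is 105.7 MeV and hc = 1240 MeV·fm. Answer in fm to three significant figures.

λ = 2.35 fm

Total energy E = KE + m₀c² = 433.0 + 105.7 = 538.7 MeV.
(pc)² = E² − (m₀c²)² = (538.7)² − (105.7)² = 2.790 × 10⁵ MeV², so pc = 528.2 MeV.
λ = hc/(pc) = 1240 MeV·fm / 528.2 MeV = 2.35 fm.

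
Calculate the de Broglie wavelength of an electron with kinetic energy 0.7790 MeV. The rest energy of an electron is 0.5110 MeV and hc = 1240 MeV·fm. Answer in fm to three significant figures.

Total energy E = KE + m₀c² = 0.7790 + 0.5110 = 1.2900 MeV.
(pc)² = E² − (m₀c²)² = (1.2900)² − (0.5110)² = 1.403 MeV², so pc = 1.184 MeV.
λ = hc/(pc) = 1240 MeV·fm / 1.184 MeV = 1050 fm.

λ = 1050 fm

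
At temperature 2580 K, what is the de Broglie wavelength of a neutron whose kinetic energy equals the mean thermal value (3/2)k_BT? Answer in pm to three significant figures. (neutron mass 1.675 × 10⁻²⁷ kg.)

λ = 49.5 pm

KE = (3/2)k_BT = 1.5 × 1.381 × 10⁻²³ × 2580 = 5.344 × 10⁻²⁰ J.
p = √(2mKE) = √(2 × 1.675 × 10⁻²⁷ × 5.344 × 10⁻²⁰) = 1.338 × 10⁻²³ kg·m/s.
λ = h/p = 4.95 × 10⁻¹¹ m = 49.5 pm.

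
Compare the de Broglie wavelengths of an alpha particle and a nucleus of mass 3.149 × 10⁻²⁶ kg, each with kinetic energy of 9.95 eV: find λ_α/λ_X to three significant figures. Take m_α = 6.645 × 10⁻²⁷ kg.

λ_α/λ_X = 2.18

At fixed KE, p = √(2mKE) so λ = h/p ∝ 1/√m.
λ_α/λ_X = √(m_X/m_α) = √(3.149 × 10⁻²⁶/6.645 × 10⁻²⁷) = √(4.739) = 2.18.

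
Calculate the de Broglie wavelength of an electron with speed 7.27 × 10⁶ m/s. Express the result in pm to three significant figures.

p = mv = 9.109 × 10⁻³¹ × 7.27 × 10⁶ = 6.622 × 10⁻²⁴ kg·m/s.
λ = h/p = 6.626 × 10⁻³⁴ / 6.622 × 10⁻²⁴ = 1.00 × 10⁻¹⁰ m = 100 pm.

λ = 100 pm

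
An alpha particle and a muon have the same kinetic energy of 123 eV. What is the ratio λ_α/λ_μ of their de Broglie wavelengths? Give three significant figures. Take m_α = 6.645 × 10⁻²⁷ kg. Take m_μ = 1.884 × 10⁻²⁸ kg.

λ_α/λ_μ = 0.168

At fixed KE, p = √(2mKE) so λ = h/p ∝ 1/√m.
λ_α/λ_μ = √(m_μ/m_α) = √(1.884 × 10⁻²⁸/6.645 × 10⁻²⁷) = √(0.02835) = 0.168.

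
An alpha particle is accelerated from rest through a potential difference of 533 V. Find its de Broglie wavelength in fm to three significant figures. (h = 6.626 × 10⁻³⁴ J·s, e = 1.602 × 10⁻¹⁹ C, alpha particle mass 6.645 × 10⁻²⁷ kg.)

KE = 2eV = 2 × 1.602 × 10⁻¹⁹ × 533.0 = 1.708 × 10⁻¹⁶ J.
p = √(2mKE) = √(2 × 6.645 × 10⁻²⁷ × 1.708 × 10⁻¹⁶) = 1.507 × 10⁻²¹ kg·m/s.
λ = h/p = 6.626 × 10⁻³⁴ / 1.507 × 10⁻²¹ = 4.40 × 10⁻¹³ m = 440 fm.

λ = 440 fm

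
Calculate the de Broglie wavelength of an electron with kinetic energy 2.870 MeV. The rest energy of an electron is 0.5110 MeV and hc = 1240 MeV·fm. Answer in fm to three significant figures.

λ = 371 fm

Total energy E = KE + m₀c² = 2.870 + 0.5110 = 3.3810 MeV.
(pc)² = E² − (m₀c²)² = (3.3810)² − (0.5110)² = 11.17 MeV², so pc = 3.342 MeV.
λ = hc/(pc) = 1240 MeV·fm / 3.342 MeV = 371 fm.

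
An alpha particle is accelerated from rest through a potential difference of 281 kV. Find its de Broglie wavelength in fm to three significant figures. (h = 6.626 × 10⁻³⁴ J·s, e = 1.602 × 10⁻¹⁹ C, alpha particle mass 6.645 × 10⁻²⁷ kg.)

KE = 2eV = 2 × 1.602 × 10⁻¹⁹ × 2.810 × 10⁵ = 9.003 × 10⁻¹⁴ J.
p = √(2mKE) = √(2 × 6.645 × 10⁻²⁷ × 9.003 × 10⁻¹⁴) = 3.459 × 10⁻²⁰ kg·m/s.
λ = h/p = 6.626 × 10⁻³⁴ / 3.459 × 10⁻²⁰ = 1.92 × 10⁻¹⁴ m = 19.2 fm.

λ = 19.2 fm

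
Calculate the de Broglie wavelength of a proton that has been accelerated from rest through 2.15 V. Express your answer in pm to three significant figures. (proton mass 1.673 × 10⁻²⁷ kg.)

λ = 19.5 pm

KE = eV = 1.602 × 10⁻¹⁹ × 2.150 = 3.444 × 10⁻¹⁹ J.
p = √(2mKE) = √(2 × 1.673 × 10⁻²⁷ × 3.444 × 10⁻¹⁹) = 3.395 × 10⁻²³ kg·m/s.
λ = h/p = 6.626 × 10⁻³⁴ / 3.395 × 10⁻²³ = 1.95 × 10⁻¹¹ m = 19.5 pm.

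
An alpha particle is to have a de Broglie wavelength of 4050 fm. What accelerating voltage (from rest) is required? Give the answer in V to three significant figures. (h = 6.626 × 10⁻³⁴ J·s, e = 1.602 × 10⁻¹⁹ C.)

V = 6.29 V

p = h/λ = 6.626 × 10⁻³⁴ / 4.050 × 10⁻¹² = 1.636 × 10⁻²² kg·m/s.
KE = p²/(2m) = 2.014 × 10⁻¹⁸ J.
V = KE/2e = 2.014 × 10⁻¹⁸ / (2 × 1.602 × 10⁻¹⁹) = 6.29 V.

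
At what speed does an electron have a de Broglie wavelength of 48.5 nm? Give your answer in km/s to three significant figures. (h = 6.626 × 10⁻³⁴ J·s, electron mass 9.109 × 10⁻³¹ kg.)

p = h/λ = 6.626 × 10⁻³⁴ / 4.850 × 10⁻⁸ = 1.366 × 10⁻²⁶ kg·m/s.
v = p/m = 1.366 × 10⁻²⁶ / 9.109 × 10⁻³¹ = 1.50 × 10⁴ m/s = 15.0 km/s.

v = 15.0 km/s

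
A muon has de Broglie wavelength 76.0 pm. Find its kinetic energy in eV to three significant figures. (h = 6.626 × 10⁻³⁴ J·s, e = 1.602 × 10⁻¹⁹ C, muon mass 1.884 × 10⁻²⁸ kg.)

p = h/λ = 6.626 × 10⁻³⁴ / 7.600 × 10⁻¹¹ = 8.718 × 10⁻²⁴ kg·m/s.
KE = p²/(2m) = (8.718 × 10⁻²⁴)² / (2 × 1.884 × 10⁻²⁸) = 2.017 × 10⁻¹⁹ J = 1.26 eV.

KE = 1.26 eV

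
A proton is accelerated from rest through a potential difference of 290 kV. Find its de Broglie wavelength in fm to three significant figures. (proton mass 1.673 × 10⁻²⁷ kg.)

λ = 53.1 fm

KE = eV = 1.602 × 10⁻¹⁹ × 2.900 × 10⁵ = 4.646 × 10⁻¹⁴ J.
p = √(2mKE) = √(2 × 1.673 × 10⁻²⁷ × 4.646 × 10⁻¹⁴) = 1.247 × 10⁻²⁰ kg·m/s.
λ = h/p = 6.626 × 10⁻³⁴ / 1.247 × 10⁻²⁰ = 5.31 × 10⁻¹⁴ m = 53.1 fm.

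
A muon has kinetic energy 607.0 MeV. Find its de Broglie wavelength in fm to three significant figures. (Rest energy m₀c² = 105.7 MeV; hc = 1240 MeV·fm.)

λ = 1.76 fm

Total energy E = KE + m₀c² = 607.0 + 105.7 = 712.7 MeV.
(pc)² = E² − (m₀c²)² = (712.7)² − (105.7)² = 4.968 × 10⁵ MeV², so pc = 704.8 MeV.
λ = hc/(pc) = 1240 MeV·fm / 704.8 MeV = 1.76 fm.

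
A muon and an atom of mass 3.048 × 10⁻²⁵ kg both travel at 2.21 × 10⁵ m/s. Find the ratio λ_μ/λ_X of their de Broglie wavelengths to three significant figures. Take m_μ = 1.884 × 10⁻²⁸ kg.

At fixed v, p = mv so λ = h/(mv) ∝ 1/m.
λ_μ/λ_X = m_X/m_μ = 3.048 × 10⁻²⁵/1.884 × 10⁻²⁸ = 1620.

λ_μ/λ_X = 1620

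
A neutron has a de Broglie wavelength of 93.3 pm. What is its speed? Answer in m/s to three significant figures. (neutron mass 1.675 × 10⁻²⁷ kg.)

p = h/λ = 6.626 × 10⁻³⁴ / 9.330 × 10⁻¹¹ = 7.102 × 10⁻²⁴ kg·m/s.
v = p/m = 7.102 × 10⁻²⁴ / 1.675 × 10⁻²⁷ = 4.24 × 10³ m/s = 4240 m/s.

v = 4240 m/s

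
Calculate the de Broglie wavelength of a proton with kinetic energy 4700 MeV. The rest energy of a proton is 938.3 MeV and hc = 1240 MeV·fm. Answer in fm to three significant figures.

λ = 0.223 fm

Total energy E = KE + m₀c² = 4700 + 938.3 = 5638.3 MeV.
(pc)² = E² − (m₀c²)² = (5638.3)² − (938.3)² = 3.091 × 10⁷ MeV², so pc = 5560 MeV.
λ = hc/(pc) = 1240 MeV·fm / 5560 MeV = 0.223 fm.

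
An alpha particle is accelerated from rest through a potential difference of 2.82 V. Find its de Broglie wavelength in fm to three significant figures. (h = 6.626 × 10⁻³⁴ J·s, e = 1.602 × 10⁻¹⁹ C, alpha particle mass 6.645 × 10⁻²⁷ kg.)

λ = 6050 fm

KE = 2eV = 2 × 1.602 × 10⁻¹⁹ × 2.820 = 9.035 × 10⁻¹⁹ J.
p = √(2mKE) = √(2 × 6.645 × 10⁻²⁷ × 9.035 × 10⁻¹⁹) = 1.096 × 10⁻²² kg·m/s.
λ = h/p = 6.626 × 10⁻³⁴ / 1.096 × 10⁻²² = 6.05 × 10⁻¹² m = 6050 fm.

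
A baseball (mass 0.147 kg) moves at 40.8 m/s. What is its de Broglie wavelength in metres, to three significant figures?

λ = 1.10 × 10⁻³⁴ m

p = mv = 0.147 × 40.8 = 5.998 kg·m/s.
λ = h/p = 6.626 × 10⁻³⁴ / 5.998 = 1.10 × 10⁻³⁴ m.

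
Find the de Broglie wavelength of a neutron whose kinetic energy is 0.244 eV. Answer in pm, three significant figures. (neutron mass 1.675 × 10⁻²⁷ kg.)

λ = 57.9 pm

KE = 0.244 eV = 3.909 × 10⁻²⁰ J.
p = √(2mKE) = √(2 × 1.675 × 10⁻²⁷ × 3.909 × 10⁻²⁰) = 1.144 × 10⁻²³ kg·m/s.
λ = h/p = 6.626 × 10⁻³⁴ / 1.144 × 10⁻²³ = 5.79 × 10⁻¹¹ m = 57.9 pm.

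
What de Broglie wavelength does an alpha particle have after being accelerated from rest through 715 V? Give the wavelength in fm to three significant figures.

KE = 2eV = 2 × 1.602 × 10⁻¹⁹ × 715.0 = 2.291 × 10⁻¹⁶ J.
p = √(2mKE) = √(2 × 6.645 × 10⁻²⁷ × 2.291 × 10⁻¹⁶) = 1.745 × 10⁻²¹ kg·m/s.
λ = h/p = 6.626 × 10⁻³⁴ / 1.745 × 10⁻²¹ = 3.80 × 10⁻¹³ m = 380 fm.

λ = 380 fm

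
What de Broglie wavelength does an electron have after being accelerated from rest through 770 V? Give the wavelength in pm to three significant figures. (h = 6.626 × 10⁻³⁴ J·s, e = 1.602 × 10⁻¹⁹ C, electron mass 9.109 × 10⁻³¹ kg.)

KE = eV = 1.602 × 10⁻¹⁹ × 770.0 = 1.234 × 10⁻¹⁶ J.
p = √(2mKE) = √(2 × 9.109 × 10⁻³¹ × 1.234 × 10⁻¹⁶) = 1.499 × 10⁻²³ kg·m/s.
λ = h/p = 6.626 × 10⁻³⁴ / 1.499 × 10⁻²³ = 4.42 × 10⁻¹¹ m = 44.2 pm.

λ = 44.2 pm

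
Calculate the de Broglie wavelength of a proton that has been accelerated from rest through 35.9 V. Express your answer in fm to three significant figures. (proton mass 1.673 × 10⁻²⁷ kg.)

λ = 4780 fm

KE = eV = 1.602 × 10⁻¹⁹ × 35.90 = 5.751 × 10⁻¹⁸ J.
p = √(2mKE) = √(2 × 1.673 × 10⁻²⁷ × 5.751 × 10⁻¹⁸) = 1.387 × 10⁻²² kg·m/s.
λ = h/p = 6.626 × 10⁻³⁴ / 1.387 × 10⁻²² = 4.78 × 10⁻¹² m = 4780 fm.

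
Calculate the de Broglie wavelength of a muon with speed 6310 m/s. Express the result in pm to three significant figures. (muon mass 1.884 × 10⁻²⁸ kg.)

p = mv = 1.884 × 10⁻²⁸ × 6310 = 1.189 × 10⁻²⁴ kg·m/s.
λ = h/p = 6.626 × 10⁻³⁴ / 1.189 × 10⁻²⁴ = 5.57 × 10⁻¹⁰ m = 557 pm.

λ = 557 pm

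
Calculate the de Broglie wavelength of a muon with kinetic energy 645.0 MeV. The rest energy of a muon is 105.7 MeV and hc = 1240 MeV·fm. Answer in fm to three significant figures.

Total energy E = KE + m₀c² = 645.0 + 105.7 = 750.7 MeV.
(pc)² = E² − (m₀c²)² = (750.7)² − (105.7)² = 5.524 × 10⁵ MeV², so pc = 743.2 MeV.
λ = hc/(pc) = 1240 MeV·fm / 743.2 MeV = 1.67 fm.

λ = 1.67 fm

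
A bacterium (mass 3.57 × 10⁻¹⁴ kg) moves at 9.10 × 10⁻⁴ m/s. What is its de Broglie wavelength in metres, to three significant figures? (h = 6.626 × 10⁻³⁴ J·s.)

p = mv = 3.57 × 10⁻¹⁴ × 9.10 × 10⁻⁴ = 3.249 × 10⁻¹⁷ kg·m/s.
λ = h/p = 6.626 × 10⁻³⁴ / 3.249 × 10⁻¹⁷ = 2.04 × 10⁻¹⁷ m.

λ = 2.04 × 10⁻¹⁷ m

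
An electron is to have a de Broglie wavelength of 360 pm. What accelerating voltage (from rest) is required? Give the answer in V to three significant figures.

V = 11.6 V

p = h/λ = 6.626 × 10⁻³⁴ / 3.600 × 10⁻¹⁰ = 1.841 × 10⁻²⁴ kg·m/s.
KE = p²/(2m) = 1.860 × 10⁻¹⁸ J.
V = KE/e = 1.860 × 10⁻¹⁸ / (1.602 × 10⁻¹⁹) = 11.6 V.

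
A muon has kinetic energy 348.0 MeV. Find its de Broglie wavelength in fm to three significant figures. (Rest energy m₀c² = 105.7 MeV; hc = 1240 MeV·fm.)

λ = 2.81 fm

Total energy E = KE + m₀c² = 348.0 + 105.7 = 453.7 MeV.
(pc)² = E² − (m₀c²)² = (453.7)² − (105.7)² = 1.947 × 10⁵ MeV², so pc = 441.2 MeV.
λ = hc/(pc) = 1240 MeV·fm / 441.2 MeV = 2.81 fm.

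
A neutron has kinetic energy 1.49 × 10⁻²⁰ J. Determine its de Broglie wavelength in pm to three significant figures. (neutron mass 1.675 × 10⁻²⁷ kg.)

p = √(2mKE) = √(2 × 1.675 × 10⁻²⁷ × 1.490 × 10⁻²⁰) = 7.065 × 10⁻²⁴ kg·m/s.
λ = h/p = 6.626 × 10⁻³⁴ / 7.065 × 10⁻²⁴ = 9.38 × 10⁻¹¹ m = 93.8 pm.

λ = 93.8 pm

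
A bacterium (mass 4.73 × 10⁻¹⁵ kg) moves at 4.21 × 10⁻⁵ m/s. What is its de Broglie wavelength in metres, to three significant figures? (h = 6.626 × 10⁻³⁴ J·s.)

p = mv = 4.73 × 10⁻¹⁵ × 4.21 × 10⁻⁵ = 1.991 × 10⁻¹⁹ kg·m/s.
λ = h/p = 6.626 × 10⁻³⁴ / 1.991 × 10⁻¹⁹ = 3.33 × 10⁻¹⁵ m.

λ = 3.33 × 10⁻¹⁵ m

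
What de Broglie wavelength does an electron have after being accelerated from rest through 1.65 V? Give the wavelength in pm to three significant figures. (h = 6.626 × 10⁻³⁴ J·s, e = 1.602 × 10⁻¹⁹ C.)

KE = eV = 1.602 × 10⁻¹⁹ × 1.650 = 2.643 × 10⁻¹⁹ J.
p = √(2mKE) = √(2 × 9.109 × 10⁻³¹ × 2.643 × 10⁻¹⁹) = 6.939 × 10⁻²⁵ kg·m/s.
λ = h/p = 6.626 × 10⁻³⁴ / 6.939 × 10⁻²⁵ = 9.55 × 10⁻¹⁰ m = 955 pm.

λ = 955 pm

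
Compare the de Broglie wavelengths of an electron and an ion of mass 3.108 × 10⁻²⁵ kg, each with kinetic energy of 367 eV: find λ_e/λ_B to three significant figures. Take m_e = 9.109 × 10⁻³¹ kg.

λ_e/λ_B = 584

At fixed KE, p = √(2mKE) so λ = h/p ∝ 1/√m.
λ_e/λ_B = √(m_B/m_e) = √(3.108 × 10⁻²⁵/9.109 × 10⁻³¹) = √(3.412 × 10⁵) = 584.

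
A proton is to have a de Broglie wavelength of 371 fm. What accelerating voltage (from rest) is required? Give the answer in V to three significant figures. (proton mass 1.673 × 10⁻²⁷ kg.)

p = h/λ = 6.626 × 10⁻³⁴ / 3.710 × 10⁻¹³ = 1.786 × 10⁻²¹ kg·m/s.
KE = p²/(2m) = 9.533 × 10⁻¹⁶ J.
V = KE/e = 9.533 × 10⁻¹⁶ / (1.602 × 10⁻¹⁹) = 5950 V.

V = 5950 V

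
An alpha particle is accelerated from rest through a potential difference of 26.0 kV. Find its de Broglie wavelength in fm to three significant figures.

KE = 2eV = 2 × 1.602 × 10⁻¹⁹ × 2.600 × 10⁴ = 8.330 × 10⁻¹⁵ J.
p = √(2mKE) = √(2 × 6.645 × 10⁻²⁷ × 8.330 × 10⁻¹⁵) = 1.052 × 10⁻²⁰ kg·m/s.
λ = h/p = 6.626 × 10⁻³⁴ / 1.052 × 10⁻²⁰ = 6.30 × 10⁻¹⁴ m = 63.0 fm.

λ = 63.0 fm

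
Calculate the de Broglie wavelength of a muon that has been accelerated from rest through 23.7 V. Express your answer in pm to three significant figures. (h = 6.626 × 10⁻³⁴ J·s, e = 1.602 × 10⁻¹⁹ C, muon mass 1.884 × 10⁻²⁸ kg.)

KE = eV = 1.602 × 10⁻¹⁹ × 23.70 = 3.797 × 10⁻¹⁸ J.
p = √(2mKE) = √(2 × 1.884 × 10⁻²⁸ × 3.797 × 10⁻¹⁸) = 3.782 × 10⁻²³ kg·m/s.
λ = h/p = 6.626 × 10⁻³⁴ / 3.782 × 10⁻²³ = 1.75 × 10⁻¹¹ m = 17.5 pm.

λ = 17.5 pm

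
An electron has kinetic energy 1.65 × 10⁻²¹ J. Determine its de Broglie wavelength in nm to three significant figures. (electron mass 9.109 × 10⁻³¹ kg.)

p = √(2mKE) = √(2 × 9.109 × 10⁻³¹ × 1.650 × 10⁻²¹) = 5.483 × 10⁻²⁶ kg·m/s.
λ = h/p = 6.626 × 10⁻³⁴ / 5.483 × 10⁻²⁶ = 1.21 × 10⁻⁸ m = 12.1 nm.

λ = 12.1 nm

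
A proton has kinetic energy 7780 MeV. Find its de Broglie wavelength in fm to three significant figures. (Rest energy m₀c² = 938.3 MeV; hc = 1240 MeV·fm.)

Total energy E = KE + m₀c² = 7780 + 938.3 = 8718.3 MeV.
(pc)² = E² − (m₀c²)² = (8718.3)² − (938.3)² = 7.513 × 10⁷ MeV², so pc = 8668 MeV.
λ = hc/(pc) = 1240 MeV·fm / 8668 MeV = 0.143 fm.

λ = 0.143 fm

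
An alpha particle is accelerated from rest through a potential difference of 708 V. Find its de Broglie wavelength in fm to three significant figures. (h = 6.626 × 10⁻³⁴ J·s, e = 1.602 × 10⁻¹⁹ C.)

λ = 382 fm

KE = 2eV = 2 × 1.602 × 10⁻¹⁹ × 708.0 = 2.268 × 10⁻¹⁶ J.
p = √(2mKE) = √(2 × 6.645 × 10⁻²⁷ × 2.268 × 10⁻¹⁶) = 1.736 × 10⁻²¹ kg·m/s.
λ = h/p = 6.626 × 10⁻³⁴ / 1.736 × 10⁻²¹ = 3.82 × 10⁻¹³ m = 382 fm.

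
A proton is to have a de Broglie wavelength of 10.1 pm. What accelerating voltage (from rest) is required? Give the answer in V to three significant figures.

p = h/λ = 6.626 × 10⁻³⁴ / 1.010 × 10⁻¹¹ = 6.560 × 10⁻²³ kg·m/s.
KE = p²/(2m) = 1.286 × 10⁻¹⁸ J.
V = KE/e = 1.286 × 10⁻¹⁸ / (1.602 × 10⁻¹⁹) = 8.03 V.

V = 8.03 V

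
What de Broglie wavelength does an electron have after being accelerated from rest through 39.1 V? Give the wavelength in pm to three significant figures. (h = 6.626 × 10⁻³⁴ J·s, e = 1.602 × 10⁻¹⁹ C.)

λ = 196 pm

KE = eV = 1.602 × 10⁻¹⁹ × 39.10 = 6.264 × 10⁻¹⁸ J.
p = √(2mKE) = √(2 × 9.109 × 10⁻³¹ × 6.264 × 10⁻¹⁸) = 3.378 × 10⁻²⁴ kg·m/s.
λ = h/p = 6.626 × 10⁻³⁴ / 3.378 × 10⁻²⁴ = 1.96 × 10⁻¹⁰ m = 196 pm.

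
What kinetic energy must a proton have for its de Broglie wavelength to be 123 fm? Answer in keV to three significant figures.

p = h/λ = 6.626 × 10⁻³⁴ / 1.230 × 10⁻¹³ = 5.387 × 10⁻²¹ kg·m/s.
KE = p²/(2m) = (5.387 × 10⁻²¹)² / (2 × 1.673 × 10⁻²⁷) = 8.673 × 10⁻¹⁵ J = 54.1 keV.

KE = 54.1 keV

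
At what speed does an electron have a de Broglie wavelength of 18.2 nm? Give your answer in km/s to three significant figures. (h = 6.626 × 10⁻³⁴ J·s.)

v = 40.0 km/s

p = h/λ = 6.626 × 10⁻³⁴ / 1.820 × 10⁻⁸ = 3.641 × 10⁻²⁶ kg·m/s.
v = p/m = 3.641 × 10⁻²⁶ / 9.109 × 10⁻³¹ = 4.00 × 10⁴ m/s = 40.0 km/s.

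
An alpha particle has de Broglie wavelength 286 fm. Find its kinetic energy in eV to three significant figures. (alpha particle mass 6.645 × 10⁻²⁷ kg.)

p = h/λ = 6.626 × 10⁻³⁴ / 2.860 × 10⁻¹³ = 2.317 × 10⁻²¹ kg·m/s.
KE = p²/(2m) = (2.317 × 10⁻²¹)² / (2 × 6.645 × 10⁻²⁷) = 4.039 × 10⁻¹⁶ J = 2520 eV.

KE = 2520 eV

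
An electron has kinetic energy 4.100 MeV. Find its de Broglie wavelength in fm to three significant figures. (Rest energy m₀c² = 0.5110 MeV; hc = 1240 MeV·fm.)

λ = 271 fm

Total energy E = KE + m₀c² = 4.100 + 0.5110 = 4.6110 MeV.
(pc)² = E² − (m₀c²)² = (4.6110)² − (0.5110)² = 21.00 MeV², so pc = 4.583 MeV.
λ = hc/(pc) = 1240 MeV·fm / 4.583 MeV = 271 fm.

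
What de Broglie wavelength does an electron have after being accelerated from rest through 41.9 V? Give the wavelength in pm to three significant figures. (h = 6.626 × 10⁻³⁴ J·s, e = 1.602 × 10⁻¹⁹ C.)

λ = 189 pm

KE = eV = 1.602 × 10⁻¹⁹ × 41.90 = 6.712 × 10⁻¹⁸ J.
p = √(2mKE) = √(2 × 9.109 × 10⁻³¹ × 6.712 × 10⁻¹⁸) = 3.497 × 10⁻²⁴ kg·m/s.
λ = h/p = 6.626 × 10⁻³⁴ / 3.497 × 10⁻²⁴ = 1.89 × 10⁻¹⁰ m = 189 pm.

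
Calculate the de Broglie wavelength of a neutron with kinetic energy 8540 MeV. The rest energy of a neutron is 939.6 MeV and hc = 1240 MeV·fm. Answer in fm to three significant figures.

Total energy E = KE + m₀c² = 8540 + 939.6 = 9479.6 MeV.
(pc)² = E² − (m₀c²)² = (9479.6)² − (939.6)² = 8.898 × 10⁷ MeV², so pc = 9433 MeV.
λ = hc/(pc) = 1240 MeV·fm / 9433 MeV = 0.131 fm.

λ = 0.131 fm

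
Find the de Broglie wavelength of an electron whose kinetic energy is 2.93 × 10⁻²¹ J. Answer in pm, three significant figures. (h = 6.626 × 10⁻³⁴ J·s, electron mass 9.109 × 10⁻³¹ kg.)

λ = 9070 pm

p = √(2mKE) = √(2 × 9.109 × 10⁻³¹ × 2.930 × 10⁻²¹) = 7.306 × 10⁻²⁶ kg·m/s.
λ = h/p = 6.626 × 10⁻³⁴ / 7.306 × 10⁻²⁶ = 9.07 × 10⁻⁹ m = 9070 pm.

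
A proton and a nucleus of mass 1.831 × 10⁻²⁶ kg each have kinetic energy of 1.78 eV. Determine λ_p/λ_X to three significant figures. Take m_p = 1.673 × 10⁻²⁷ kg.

λ_p/λ_X = 3.31

At fixed KE, p = √(2mKE) so λ = h/p ∝ 1/√m.
λ_p/λ_X = √(m_X/m_p) = √(1.831 × 10⁻²⁶/1.673 × 10⁻²⁷) = √(10.94) = 3.31.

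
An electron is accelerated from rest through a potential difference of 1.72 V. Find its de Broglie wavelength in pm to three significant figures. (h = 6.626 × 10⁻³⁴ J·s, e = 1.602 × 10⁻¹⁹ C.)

KE = eV = 1.602 × 10⁻¹⁹ × 1.720 = 2.755 × 10⁻¹⁹ J.
p = √(2mKE) = √(2 × 9.109 × 10⁻³¹ × 2.755 × 10⁻¹⁹) = 7.085 × 10⁻²⁵ kg·m/s.
λ = h/p = 6.626 × 10⁻³⁴ / 7.085 × 10⁻²⁵ = 9.35 × 10⁻¹⁰ m = 935 pm.

λ = 935 pm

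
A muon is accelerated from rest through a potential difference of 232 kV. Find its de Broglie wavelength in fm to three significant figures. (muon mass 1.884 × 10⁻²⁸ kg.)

KE = eV = 1.602 × 10⁻¹⁹ × 2.320 × 10⁵ = 3.717 × 10⁻¹⁴ J.
p = √(2mKE) = √(2 × 1.884 × 10⁻²⁸ × 3.717 × 10⁻¹⁴) = 3.742 × 10⁻²¹ kg·m/s.
λ = h/p = 6.626 × 10⁻³⁴ / 3.742 × 10⁻²¹ = 1.77 × 10⁻¹³ m = 177 fm.

λ = 177 fm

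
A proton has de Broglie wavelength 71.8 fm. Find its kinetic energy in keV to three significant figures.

p = h/λ = 6.626 × 10⁻³⁴ / 7.180 × 10⁻¹⁴ = 9.228 × 10⁻²¹ kg·m/s.
KE = p²/(2m) = (9.228 × 10⁻²¹)² / (2 × 1.673 × 10⁻²⁷) = 2.545 × 10⁻¹⁴ J = 159 keV.

KE = 159 keV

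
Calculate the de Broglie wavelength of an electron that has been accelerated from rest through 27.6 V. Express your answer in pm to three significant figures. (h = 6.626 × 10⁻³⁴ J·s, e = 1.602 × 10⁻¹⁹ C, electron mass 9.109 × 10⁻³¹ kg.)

λ = 233 pm

KE = eV = 1.602 × 10⁻¹⁹ × 27.60 = 4.422 × 10⁻¹⁸ J.
p = √(2mKE) = √(2 × 9.109 × 10⁻³¹ × 4.422 × 10⁻¹⁸) = 2.838 × 10⁻²⁴ kg·m/s.
λ = h/p = 6.626 × 10⁻³⁴ / 2.838 × 10⁻²⁴ = 2.33 × 10⁻¹⁰ m = 233 pm.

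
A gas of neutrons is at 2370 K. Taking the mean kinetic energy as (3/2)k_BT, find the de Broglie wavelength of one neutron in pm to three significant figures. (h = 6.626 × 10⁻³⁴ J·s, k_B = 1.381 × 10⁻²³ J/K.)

KE = (3/2)k_BT = 1.5 × 1.381 × 10⁻²³ × 2370 = 4.909 × 10⁻²⁰ J.
p = √(2mKE) = √(2 × 1.675 × 10⁻²⁷ × 4.909 × 10⁻²⁰) = 1.282 × 10⁻²³ kg·m/s.
λ = h/p = 5.17 × 10⁻¹¹ m = 51.7 pm.

λ = 51.7 pm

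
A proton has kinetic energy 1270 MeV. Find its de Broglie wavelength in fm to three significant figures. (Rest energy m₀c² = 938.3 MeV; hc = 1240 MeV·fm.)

Total energy E = KE + m₀c² = 1270 + 938.3 = 2208.3 MeV.
(pc)² = E² − (m₀c²)² = (2208.3)² − (938.3)² = 3.996 × 10⁶ MeV², so pc = 1999 MeV.
λ = hc/(pc) = 1240 MeV·fm / 1999 MeV = 0.620 fm.

λ = 0.620 fm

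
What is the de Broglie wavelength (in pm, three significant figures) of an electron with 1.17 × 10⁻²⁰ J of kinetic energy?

p = √(2mKE) = √(2 × 9.109 × 10⁻³¹ × 1.170 × 10⁻²⁰) = 1.460 × 10⁻²⁵ kg·m/s.
λ = h/p = 6.626 × 10⁻³⁴ / 1.460 × 10⁻²⁵ = 4.54 × 10⁻⁹ m = 4540 pm.

λ = 4540 pm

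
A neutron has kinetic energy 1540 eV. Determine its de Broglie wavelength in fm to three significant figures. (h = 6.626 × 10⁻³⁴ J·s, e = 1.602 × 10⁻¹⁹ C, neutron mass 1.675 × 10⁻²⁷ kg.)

λ = 729 fm

KE = 1540 eV = 2.467 × 10⁻¹⁶ J.
p = √(2mKE) = √(2 × 1.675 × 10⁻²⁷ × 2.467 × 10⁻¹⁶) = 9.091 × 10⁻²² kg·m/s.
λ = h/p = 6.626 × 10⁻³⁴ / 9.091 × 10⁻²² = 7.29 × 10⁻¹³ m = 729 fm.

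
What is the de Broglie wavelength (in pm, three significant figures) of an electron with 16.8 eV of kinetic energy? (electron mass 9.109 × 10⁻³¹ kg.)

KE = 16.8 eV = 2.691 × 10⁻¹⁸ J.
p = √(2mKE) = √(2 × 9.109 × 10⁻³¹ × 2.691 × 10⁻¹⁸) = 2.214 × 10⁻²⁴ kg·m/s.
λ = h/p = 6.626 × 10⁻³⁴ / 2.214 × 10⁻²⁴ = 2.99 × 10⁻¹⁰ m = 299 pm.

λ = 299 pm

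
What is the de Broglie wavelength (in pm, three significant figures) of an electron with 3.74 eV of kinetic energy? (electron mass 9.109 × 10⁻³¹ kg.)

λ = 634 pm

KE = 3.74 eV = 5.991 × 10⁻¹⁹ J.
p = √(2mKE) = √(2 × 9.109 × 10⁻³¹ × 5.991 × 10⁻¹⁹) = 1.045 × 10⁻²⁴ kg·m/s.
λ = h/p = 6.626 × 10⁻³⁴ / 1.045 × 10⁻²⁴ = 6.34 × 10⁻¹⁰ m = 634 pm.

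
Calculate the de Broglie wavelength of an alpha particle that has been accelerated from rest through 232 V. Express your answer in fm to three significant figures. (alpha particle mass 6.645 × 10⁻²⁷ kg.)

λ = 667 fm

KE = 2eV = 2 × 1.602 × 10⁻¹⁹ × 232.0 = 7.433 × 10⁻¹⁷ J.
p = √(2mKE) = √(2 × 6.645 × 10⁻²⁷ × 7.433 × 10⁻¹⁷) = 9.939 × 10⁻²² kg·m/s.
λ = h/p = 6.626 × 10⁻³⁴ / 9.939 × 10⁻²² = 6.67 × 10⁻¹³ m = 667 fm.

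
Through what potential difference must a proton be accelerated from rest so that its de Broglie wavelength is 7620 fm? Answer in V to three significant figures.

p = h/λ = 6.626 × 10⁻³⁴ / 7.620 × 10⁻¹² = 8.696 × 10⁻²³ kg·m/s.
KE = p²/(2m) = 2.260 × 10⁻¹⁸ J.
V = KE/e = 2.260 × 10⁻¹⁸ / (1.602 × 10⁻¹⁹) = 14.1 V.

V = 14.1 V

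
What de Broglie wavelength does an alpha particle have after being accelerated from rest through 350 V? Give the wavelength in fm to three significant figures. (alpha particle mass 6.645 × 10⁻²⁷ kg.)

λ = 543 fm

KE = 2eV = 2 × 1.602 × 10⁻¹⁹ × 350.0 = 1.121 × 10⁻¹⁶ J.
p = √(2mKE) = √(2 × 6.645 × 10⁻²⁷ × 1.121 × 10⁻¹⁶) = 1.221 × 10⁻²¹ kg·m/s.
λ = h/p = 6.626 × 10⁻³⁴ / 1.221 × 10⁻²¹ = 5.43 × 10⁻¹³ m = 543 fm.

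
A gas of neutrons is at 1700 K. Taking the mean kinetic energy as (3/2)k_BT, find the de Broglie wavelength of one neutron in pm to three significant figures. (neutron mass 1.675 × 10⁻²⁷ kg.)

KE = (3/2)k_BT = 1.5 × 1.381 × 10⁻²³ × 1700 = 3.522 × 10⁻²⁰ J.
p = √(2mKE) = √(2 × 1.675 × 10⁻²⁷ × 3.522 × 10⁻²⁰) = 1.086 × 10⁻²³ kg·m/s.
λ = h/p = 6.10 × 10⁻¹¹ m = 61.0 pm.

λ = 61.0 pm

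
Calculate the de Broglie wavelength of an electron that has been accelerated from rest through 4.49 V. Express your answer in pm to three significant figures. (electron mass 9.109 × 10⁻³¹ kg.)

KE = eV = 1.602 × 10⁻¹⁹ × 4.490 = 7.193 × 10⁻¹⁹ J.
p = √(2mKE) = √(2 × 9.109 × 10⁻³¹ × 7.193 × 10⁻¹⁹) = 1.145 × 10⁻²⁴ kg·m/s.
λ = h/p = 6.626 × 10⁻³⁴ / 1.145 × 10⁻²⁴ = 5.79 × 10⁻¹⁰ m = 579 pm.

λ = 579 pm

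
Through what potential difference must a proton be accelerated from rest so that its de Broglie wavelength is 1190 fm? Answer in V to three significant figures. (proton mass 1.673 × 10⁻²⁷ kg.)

p = h/λ = 6.626 × 10⁻³⁴ / 1.190 × 10⁻¹² = 5.568 × 10⁻²² kg·m/s.
KE = p²/(2m) = 9.266 × 10⁻¹⁷ J.
V = KE/e = 9.266 × 10⁻¹⁷ / (1.602 × 10⁻¹⁹) = 578 V.

V = 578 V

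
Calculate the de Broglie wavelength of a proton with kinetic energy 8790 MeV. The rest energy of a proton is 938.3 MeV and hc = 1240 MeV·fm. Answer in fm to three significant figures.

λ = 0.128 fm

Total energy E = KE + m₀c² = 8790 + 938.3 = 9728.3 MeV.
(pc)² = E² − (m₀c²)² = (9728.3)² − (938.3)² = 9.376 × 10⁷ MeV², so pc = 9683 MeV.
λ = hc/(pc) = 1240 MeV·fm / 9683 MeV = 0.128 fm.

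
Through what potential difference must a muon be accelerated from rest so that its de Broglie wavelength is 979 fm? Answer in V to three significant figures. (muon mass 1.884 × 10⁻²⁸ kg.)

p = h/λ = 6.626 × 10⁻³⁴ / 9.790 × 10⁻¹³ = 6.768 × 10⁻²² kg·m/s.
KE = p²/(2m) = 1.216 × 10⁻¹⁵ J.
V = KE/e = 1.216 × 10⁻¹⁵ / (1.602 × 10⁻¹⁹) = 7590 V.

V = 7590 V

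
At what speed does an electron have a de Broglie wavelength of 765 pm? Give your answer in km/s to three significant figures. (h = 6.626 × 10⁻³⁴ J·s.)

p = h/λ = 6.626 × 10⁻³⁴ / 7.650 × 10⁻¹⁰ = 8.661 × 10⁻²⁵ kg·m/s.
v = p/m = 8.661 × 10⁻²⁵ / 9.109 × 10⁻³¹ = 9.51 × 10⁵ m/s = 951 km/s.

v = 951 km/s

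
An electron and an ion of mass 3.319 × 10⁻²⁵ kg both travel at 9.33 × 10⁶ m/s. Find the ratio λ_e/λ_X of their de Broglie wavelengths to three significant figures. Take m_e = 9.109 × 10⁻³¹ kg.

At fixed v, p = mv so λ = h/(mv) ∝ 1/m.
λ_e/λ_X = m_X/m_e = 3.319 × 10⁻²⁵/9.109 × 10⁻³¹ = 3.64 × 10⁵.

λ_e/λ_X = 3.64 × 10⁵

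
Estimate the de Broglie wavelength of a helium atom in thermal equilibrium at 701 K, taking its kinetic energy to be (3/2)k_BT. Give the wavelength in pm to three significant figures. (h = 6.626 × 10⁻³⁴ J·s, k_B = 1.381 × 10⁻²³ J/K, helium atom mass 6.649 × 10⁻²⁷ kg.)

λ = 47.7 pm

KE = (3/2)k_BT = 1.5 × 1.381 × 10⁻²³ × 701 = 1.452 × 10⁻²⁰ J.
p = √(2mKE) = √(2 × 6.649 × 10⁻²⁷ × 1.452 × 10⁻²⁰) = 1.390 × 10⁻²³ kg·m/s.
λ = h/p = 4.77 × 10⁻¹¹ m = 47.7 pm.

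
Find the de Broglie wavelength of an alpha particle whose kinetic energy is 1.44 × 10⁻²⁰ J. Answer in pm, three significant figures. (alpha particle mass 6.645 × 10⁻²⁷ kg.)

λ = 47.9 pm

p = √(2mKE) = √(2 × 6.645 × 10⁻²⁷ × 1.440 × 10⁻²⁰) = 1.383 × 10⁻²³ kg·m/s.
λ = h/p = 6.626 × 10⁻³⁴ / 1.383 × 10⁻²³ = 4.79 × 10⁻¹¹ m = 47.9 pm.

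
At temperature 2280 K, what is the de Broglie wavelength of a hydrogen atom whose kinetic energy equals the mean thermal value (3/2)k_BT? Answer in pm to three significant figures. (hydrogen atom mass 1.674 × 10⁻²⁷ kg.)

KE = (3/2)k_BT = 1.5 × 1.381 × 10⁻²³ × 2280 = 4.723 × 10⁻²⁰ J.
p = √(2mKE) = √(2 × 1.674 × 10⁻²⁷ × 4.723 × 10⁻²⁰) = 1.257 × 10⁻²³ kg·m/s.
λ = h/p = 5.27 × 10⁻¹¹ m = 52.7 pm.

λ = 52.7 pm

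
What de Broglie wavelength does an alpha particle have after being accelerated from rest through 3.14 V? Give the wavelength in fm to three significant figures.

λ = 5730 fm

KE = 2eV = 2 × 1.602 × 10⁻¹⁹ × 3.140 = 1.006 × 10⁻¹⁸ J.
p = √(2mKE) = √(2 × 6.645 × 10⁻²⁷ × 1.006 × 10⁻¹⁸) = 1.156 × 10⁻²² kg·m/s.
λ = h/p = 6.626 × 10⁻³⁴ / 1.156 × 10⁻²² = 5.73 × 10⁻¹² m = 5730 fm.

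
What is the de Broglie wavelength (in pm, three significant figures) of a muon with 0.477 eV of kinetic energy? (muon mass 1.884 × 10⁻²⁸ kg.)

KE = 0.477 eV = 7.642 × 10⁻²⁰ J.
p = √(2mKE) = √(2 × 1.884 × 10⁻²⁸ × 7.642 × 10⁻²⁰) = 5.366 × 10⁻²⁴ kg·m/s.
λ = h/p = 6.626 × 10⁻³⁴ / 5.366 × 10⁻²⁴ = 1.23 × 10⁻¹⁰ m = 123 pm.

λ = 123 pm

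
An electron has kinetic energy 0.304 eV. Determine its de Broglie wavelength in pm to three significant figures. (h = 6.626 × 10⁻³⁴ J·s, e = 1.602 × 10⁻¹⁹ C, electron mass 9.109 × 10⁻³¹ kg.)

λ = 2220 pm

KE = 0.304 eV = 4.870 × 10⁻²⁰ J.
p = √(2mKE) = √(2 × 9.109 × 10⁻³¹ × 4.870 × 10⁻²⁰) = 2.979 × 10⁻²⁵ kg·m/s.
λ = h/p = 6.626 × 10⁻³⁴ / 2.979 × 10⁻²⁵ = 2.22 × 10⁻⁹ m = 2220 pm.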